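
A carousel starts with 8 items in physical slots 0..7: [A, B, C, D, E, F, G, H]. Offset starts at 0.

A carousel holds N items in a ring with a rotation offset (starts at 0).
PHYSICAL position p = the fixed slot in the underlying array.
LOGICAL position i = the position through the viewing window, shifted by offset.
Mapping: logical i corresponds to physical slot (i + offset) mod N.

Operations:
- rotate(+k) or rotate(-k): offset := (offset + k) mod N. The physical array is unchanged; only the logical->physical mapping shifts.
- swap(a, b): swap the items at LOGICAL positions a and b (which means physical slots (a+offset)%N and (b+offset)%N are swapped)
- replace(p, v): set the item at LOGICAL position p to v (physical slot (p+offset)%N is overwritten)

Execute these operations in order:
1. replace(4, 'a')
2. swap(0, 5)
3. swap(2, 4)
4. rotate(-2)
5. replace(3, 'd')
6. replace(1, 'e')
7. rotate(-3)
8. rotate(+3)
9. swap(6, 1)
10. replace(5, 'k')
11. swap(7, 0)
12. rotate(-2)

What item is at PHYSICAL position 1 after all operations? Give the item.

After op 1 (replace(4, 'a')): offset=0, physical=[A,B,C,D,a,F,G,H], logical=[A,B,C,D,a,F,G,H]
After op 2 (swap(0, 5)): offset=0, physical=[F,B,C,D,a,A,G,H], logical=[F,B,C,D,a,A,G,H]
After op 3 (swap(2, 4)): offset=0, physical=[F,B,a,D,C,A,G,H], logical=[F,B,a,D,C,A,G,H]
After op 4 (rotate(-2)): offset=6, physical=[F,B,a,D,C,A,G,H], logical=[G,H,F,B,a,D,C,A]
After op 5 (replace(3, 'd')): offset=6, physical=[F,d,a,D,C,A,G,H], logical=[G,H,F,d,a,D,C,A]
After op 6 (replace(1, 'e')): offset=6, physical=[F,d,a,D,C,A,G,e], logical=[G,e,F,d,a,D,C,A]
After op 7 (rotate(-3)): offset=3, physical=[F,d,a,D,C,A,G,e], logical=[D,C,A,G,e,F,d,a]
After op 8 (rotate(+3)): offset=6, physical=[F,d,a,D,C,A,G,e], logical=[G,e,F,d,a,D,C,A]
After op 9 (swap(6, 1)): offset=6, physical=[F,d,a,D,e,A,G,C], logical=[G,C,F,d,a,D,e,A]
After op 10 (replace(5, 'k')): offset=6, physical=[F,d,a,k,e,A,G,C], logical=[G,C,F,d,a,k,e,A]
After op 11 (swap(7, 0)): offset=6, physical=[F,d,a,k,e,G,A,C], logical=[A,C,F,d,a,k,e,G]
After op 12 (rotate(-2)): offset=4, physical=[F,d,a,k,e,G,A,C], logical=[e,G,A,C,F,d,a,k]

Answer: d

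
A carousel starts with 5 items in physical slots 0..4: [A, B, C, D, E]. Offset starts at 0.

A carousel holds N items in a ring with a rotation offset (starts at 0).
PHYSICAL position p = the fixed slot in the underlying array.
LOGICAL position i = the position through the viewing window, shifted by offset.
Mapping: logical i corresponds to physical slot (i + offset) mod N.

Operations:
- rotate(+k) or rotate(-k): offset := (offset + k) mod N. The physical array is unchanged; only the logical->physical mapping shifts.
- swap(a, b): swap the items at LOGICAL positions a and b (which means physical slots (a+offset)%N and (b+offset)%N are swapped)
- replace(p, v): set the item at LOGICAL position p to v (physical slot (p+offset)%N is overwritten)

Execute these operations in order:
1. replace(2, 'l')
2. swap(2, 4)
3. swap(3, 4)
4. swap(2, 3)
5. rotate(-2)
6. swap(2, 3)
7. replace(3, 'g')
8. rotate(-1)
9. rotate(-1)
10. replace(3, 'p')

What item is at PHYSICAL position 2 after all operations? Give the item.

After op 1 (replace(2, 'l')): offset=0, physical=[A,B,l,D,E], logical=[A,B,l,D,E]
After op 2 (swap(2, 4)): offset=0, physical=[A,B,E,D,l], logical=[A,B,E,D,l]
After op 3 (swap(3, 4)): offset=0, physical=[A,B,E,l,D], logical=[A,B,E,l,D]
After op 4 (swap(2, 3)): offset=0, physical=[A,B,l,E,D], logical=[A,B,l,E,D]
After op 5 (rotate(-2)): offset=3, physical=[A,B,l,E,D], logical=[E,D,A,B,l]
After op 6 (swap(2, 3)): offset=3, physical=[B,A,l,E,D], logical=[E,D,B,A,l]
After op 7 (replace(3, 'g')): offset=3, physical=[B,g,l,E,D], logical=[E,D,B,g,l]
After op 8 (rotate(-1)): offset=2, physical=[B,g,l,E,D], logical=[l,E,D,B,g]
After op 9 (rotate(-1)): offset=1, physical=[B,g,l,E,D], logical=[g,l,E,D,B]
After op 10 (replace(3, 'p')): offset=1, physical=[B,g,l,E,p], logical=[g,l,E,p,B]

Answer: l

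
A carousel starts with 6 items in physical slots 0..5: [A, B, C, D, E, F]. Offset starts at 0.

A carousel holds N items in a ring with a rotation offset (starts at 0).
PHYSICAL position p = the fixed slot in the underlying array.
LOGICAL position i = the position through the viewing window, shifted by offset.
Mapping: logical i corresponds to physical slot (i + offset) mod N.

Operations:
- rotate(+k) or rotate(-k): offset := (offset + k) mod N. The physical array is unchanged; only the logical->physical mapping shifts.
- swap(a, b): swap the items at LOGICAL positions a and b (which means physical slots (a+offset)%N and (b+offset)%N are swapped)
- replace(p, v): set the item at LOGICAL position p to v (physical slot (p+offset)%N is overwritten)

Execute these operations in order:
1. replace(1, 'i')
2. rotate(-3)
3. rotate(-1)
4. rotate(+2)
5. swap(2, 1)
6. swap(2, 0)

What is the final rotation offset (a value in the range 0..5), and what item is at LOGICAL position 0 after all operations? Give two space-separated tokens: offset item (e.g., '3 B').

Answer: 4 F

Derivation:
After op 1 (replace(1, 'i')): offset=0, physical=[A,i,C,D,E,F], logical=[A,i,C,D,E,F]
After op 2 (rotate(-3)): offset=3, physical=[A,i,C,D,E,F], logical=[D,E,F,A,i,C]
After op 3 (rotate(-1)): offset=2, physical=[A,i,C,D,E,F], logical=[C,D,E,F,A,i]
After op 4 (rotate(+2)): offset=4, physical=[A,i,C,D,E,F], logical=[E,F,A,i,C,D]
After op 5 (swap(2, 1)): offset=4, physical=[F,i,C,D,E,A], logical=[E,A,F,i,C,D]
After op 6 (swap(2, 0)): offset=4, physical=[E,i,C,D,F,A], logical=[F,A,E,i,C,D]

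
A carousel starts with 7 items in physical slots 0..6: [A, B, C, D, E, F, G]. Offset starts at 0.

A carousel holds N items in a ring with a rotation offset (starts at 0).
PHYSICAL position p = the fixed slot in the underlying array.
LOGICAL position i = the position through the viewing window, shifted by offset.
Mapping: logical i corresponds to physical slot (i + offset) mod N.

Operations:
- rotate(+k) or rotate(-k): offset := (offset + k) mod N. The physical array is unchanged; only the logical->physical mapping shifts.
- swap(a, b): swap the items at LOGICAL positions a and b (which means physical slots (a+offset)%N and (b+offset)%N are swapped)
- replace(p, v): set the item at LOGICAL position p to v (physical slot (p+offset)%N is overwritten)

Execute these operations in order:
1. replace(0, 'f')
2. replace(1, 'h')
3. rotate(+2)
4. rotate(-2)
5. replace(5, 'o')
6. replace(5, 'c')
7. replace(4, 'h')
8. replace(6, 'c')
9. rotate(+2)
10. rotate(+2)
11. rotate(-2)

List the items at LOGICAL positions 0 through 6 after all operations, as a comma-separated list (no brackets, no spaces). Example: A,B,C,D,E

After op 1 (replace(0, 'f')): offset=0, physical=[f,B,C,D,E,F,G], logical=[f,B,C,D,E,F,G]
After op 2 (replace(1, 'h')): offset=0, physical=[f,h,C,D,E,F,G], logical=[f,h,C,D,E,F,G]
After op 3 (rotate(+2)): offset=2, physical=[f,h,C,D,E,F,G], logical=[C,D,E,F,G,f,h]
After op 4 (rotate(-2)): offset=0, physical=[f,h,C,D,E,F,G], logical=[f,h,C,D,E,F,G]
After op 5 (replace(5, 'o')): offset=0, physical=[f,h,C,D,E,o,G], logical=[f,h,C,D,E,o,G]
After op 6 (replace(5, 'c')): offset=0, physical=[f,h,C,D,E,c,G], logical=[f,h,C,D,E,c,G]
After op 7 (replace(4, 'h')): offset=0, physical=[f,h,C,D,h,c,G], logical=[f,h,C,D,h,c,G]
After op 8 (replace(6, 'c')): offset=0, physical=[f,h,C,D,h,c,c], logical=[f,h,C,D,h,c,c]
After op 9 (rotate(+2)): offset=2, physical=[f,h,C,D,h,c,c], logical=[C,D,h,c,c,f,h]
After op 10 (rotate(+2)): offset=4, physical=[f,h,C,D,h,c,c], logical=[h,c,c,f,h,C,D]
After op 11 (rotate(-2)): offset=2, physical=[f,h,C,D,h,c,c], logical=[C,D,h,c,c,f,h]

Answer: C,D,h,c,c,f,h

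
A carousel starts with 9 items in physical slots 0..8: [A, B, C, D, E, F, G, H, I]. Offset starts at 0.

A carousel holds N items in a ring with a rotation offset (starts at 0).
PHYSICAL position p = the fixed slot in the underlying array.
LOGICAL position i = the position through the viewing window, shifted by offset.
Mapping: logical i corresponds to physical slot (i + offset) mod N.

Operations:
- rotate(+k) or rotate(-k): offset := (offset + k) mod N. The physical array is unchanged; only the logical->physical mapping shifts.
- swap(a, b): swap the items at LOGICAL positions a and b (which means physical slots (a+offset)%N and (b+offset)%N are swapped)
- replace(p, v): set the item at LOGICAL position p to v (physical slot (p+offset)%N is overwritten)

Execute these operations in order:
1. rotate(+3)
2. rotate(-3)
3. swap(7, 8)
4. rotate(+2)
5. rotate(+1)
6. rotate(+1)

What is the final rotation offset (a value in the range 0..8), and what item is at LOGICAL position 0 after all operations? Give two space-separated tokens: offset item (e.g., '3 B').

After op 1 (rotate(+3)): offset=3, physical=[A,B,C,D,E,F,G,H,I], logical=[D,E,F,G,H,I,A,B,C]
After op 2 (rotate(-3)): offset=0, physical=[A,B,C,D,E,F,G,H,I], logical=[A,B,C,D,E,F,G,H,I]
After op 3 (swap(7, 8)): offset=0, physical=[A,B,C,D,E,F,G,I,H], logical=[A,B,C,D,E,F,G,I,H]
After op 4 (rotate(+2)): offset=2, physical=[A,B,C,D,E,F,G,I,H], logical=[C,D,E,F,G,I,H,A,B]
After op 5 (rotate(+1)): offset=3, physical=[A,B,C,D,E,F,G,I,H], logical=[D,E,F,G,I,H,A,B,C]
After op 6 (rotate(+1)): offset=4, physical=[A,B,C,D,E,F,G,I,H], logical=[E,F,G,I,H,A,B,C,D]

Answer: 4 E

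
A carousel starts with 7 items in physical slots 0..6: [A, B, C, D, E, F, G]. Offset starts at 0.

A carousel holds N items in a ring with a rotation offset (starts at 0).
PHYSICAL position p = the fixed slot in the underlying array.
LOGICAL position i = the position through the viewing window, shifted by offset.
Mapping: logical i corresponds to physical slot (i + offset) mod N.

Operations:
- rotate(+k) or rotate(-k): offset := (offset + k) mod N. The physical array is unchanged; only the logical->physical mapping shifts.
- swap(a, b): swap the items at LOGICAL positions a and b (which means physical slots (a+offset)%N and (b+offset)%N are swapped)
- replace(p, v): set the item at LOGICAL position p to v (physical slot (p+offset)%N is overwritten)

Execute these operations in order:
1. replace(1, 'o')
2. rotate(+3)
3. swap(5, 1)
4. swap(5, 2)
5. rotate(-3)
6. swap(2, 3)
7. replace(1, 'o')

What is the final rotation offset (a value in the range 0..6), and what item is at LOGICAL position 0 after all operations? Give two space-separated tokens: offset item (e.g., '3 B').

After op 1 (replace(1, 'o')): offset=0, physical=[A,o,C,D,E,F,G], logical=[A,o,C,D,E,F,G]
After op 2 (rotate(+3)): offset=3, physical=[A,o,C,D,E,F,G], logical=[D,E,F,G,A,o,C]
After op 3 (swap(5, 1)): offset=3, physical=[A,E,C,D,o,F,G], logical=[D,o,F,G,A,E,C]
After op 4 (swap(5, 2)): offset=3, physical=[A,F,C,D,o,E,G], logical=[D,o,E,G,A,F,C]
After op 5 (rotate(-3)): offset=0, physical=[A,F,C,D,o,E,G], logical=[A,F,C,D,o,E,G]
After op 6 (swap(2, 3)): offset=0, physical=[A,F,D,C,o,E,G], logical=[A,F,D,C,o,E,G]
After op 7 (replace(1, 'o')): offset=0, physical=[A,o,D,C,o,E,G], logical=[A,o,D,C,o,E,G]

Answer: 0 A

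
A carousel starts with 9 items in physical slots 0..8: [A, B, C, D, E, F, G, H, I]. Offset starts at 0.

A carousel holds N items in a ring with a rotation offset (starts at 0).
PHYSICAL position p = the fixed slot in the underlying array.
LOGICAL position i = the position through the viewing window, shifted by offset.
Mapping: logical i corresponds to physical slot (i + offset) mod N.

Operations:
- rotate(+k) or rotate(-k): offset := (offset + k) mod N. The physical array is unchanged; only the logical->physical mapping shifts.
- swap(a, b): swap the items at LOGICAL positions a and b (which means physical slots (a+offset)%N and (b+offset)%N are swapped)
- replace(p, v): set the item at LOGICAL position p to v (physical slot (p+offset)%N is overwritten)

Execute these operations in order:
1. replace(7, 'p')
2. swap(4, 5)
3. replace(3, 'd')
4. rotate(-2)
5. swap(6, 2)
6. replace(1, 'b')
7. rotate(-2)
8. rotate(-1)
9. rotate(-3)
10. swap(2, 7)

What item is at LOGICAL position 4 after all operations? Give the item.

Answer: E

Derivation:
After op 1 (replace(7, 'p')): offset=0, physical=[A,B,C,D,E,F,G,p,I], logical=[A,B,C,D,E,F,G,p,I]
After op 2 (swap(4, 5)): offset=0, physical=[A,B,C,D,F,E,G,p,I], logical=[A,B,C,D,F,E,G,p,I]
After op 3 (replace(3, 'd')): offset=0, physical=[A,B,C,d,F,E,G,p,I], logical=[A,B,C,d,F,E,G,p,I]
After op 4 (rotate(-2)): offset=7, physical=[A,B,C,d,F,E,G,p,I], logical=[p,I,A,B,C,d,F,E,G]
After op 5 (swap(6, 2)): offset=7, physical=[F,B,C,d,A,E,G,p,I], logical=[p,I,F,B,C,d,A,E,G]
After op 6 (replace(1, 'b')): offset=7, physical=[F,B,C,d,A,E,G,p,b], logical=[p,b,F,B,C,d,A,E,G]
After op 7 (rotate(-2)): offset=5, physical=[F,B,C,d,A,E,G,p,b], logical=[E,G,p,b,F,B,C,d,A]
After op 8 (rotate(-1)): offset=4, physical=[F,B,C,d,A,E,G,p,b], logical=[A,E,G,p,b,F,B,C,d]
After op 9 (rotate(-3)): offset=1, physical=[F,B,C,d,A,E,G,p,b], logical=[B,C,d,A,E,G,p,b,F]
After op 10 (swap(2, 7)): offset=1, physical=[F,B,C,b,A,E,G,p,d], logical=[B,C,b,A,E,G,p,d,F]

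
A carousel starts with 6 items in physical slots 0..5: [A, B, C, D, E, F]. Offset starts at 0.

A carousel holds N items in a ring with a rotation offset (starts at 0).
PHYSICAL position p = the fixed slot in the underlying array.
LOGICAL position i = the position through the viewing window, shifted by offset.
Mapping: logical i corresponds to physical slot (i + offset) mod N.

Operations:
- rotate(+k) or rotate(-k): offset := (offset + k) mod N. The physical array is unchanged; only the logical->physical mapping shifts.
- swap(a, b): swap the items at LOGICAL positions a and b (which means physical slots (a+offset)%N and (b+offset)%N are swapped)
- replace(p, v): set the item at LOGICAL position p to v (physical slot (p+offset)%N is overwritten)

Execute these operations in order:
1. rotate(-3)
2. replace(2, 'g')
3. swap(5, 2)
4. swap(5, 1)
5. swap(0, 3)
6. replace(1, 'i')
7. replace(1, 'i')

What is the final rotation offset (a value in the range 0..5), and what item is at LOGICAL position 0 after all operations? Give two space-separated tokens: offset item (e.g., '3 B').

Answer: 3 A

Derivation:
After op 1 (rotate(-3)): offset=3, physical=[A,B,C,D,E,F], logical=[D,E,F,A,B,C]
After op 2 (replace(2, 'g')): offset=3, physical=[A,B,C,D,E,g], logical=[D,E,g,A,B,C]
After op 3 (swap(5, 2)): offset=3, physical=[A,B,g,D,E,C], logical=[D,E,C,A,B,g]
After op 4 (swap(5, 1)): offset=3, physical=[A,B,E,D,g,C], logical=[D,g,C,A,B,E]
After op 5 (swap(0, 3)): offset=3, physical=[D,B,E,A,g,C], logical=[A,g,C,D,B,E]
After op 6 (replace(1, 'i')): offset=3, physical=[D,B,E,A,i,C], logical=[A,i,C,D,B,E]
After op 7 (replace(1, 'i')): offset=3, physical=[D,B,E,A,i,C], logical=[A,i,C,D,B,E]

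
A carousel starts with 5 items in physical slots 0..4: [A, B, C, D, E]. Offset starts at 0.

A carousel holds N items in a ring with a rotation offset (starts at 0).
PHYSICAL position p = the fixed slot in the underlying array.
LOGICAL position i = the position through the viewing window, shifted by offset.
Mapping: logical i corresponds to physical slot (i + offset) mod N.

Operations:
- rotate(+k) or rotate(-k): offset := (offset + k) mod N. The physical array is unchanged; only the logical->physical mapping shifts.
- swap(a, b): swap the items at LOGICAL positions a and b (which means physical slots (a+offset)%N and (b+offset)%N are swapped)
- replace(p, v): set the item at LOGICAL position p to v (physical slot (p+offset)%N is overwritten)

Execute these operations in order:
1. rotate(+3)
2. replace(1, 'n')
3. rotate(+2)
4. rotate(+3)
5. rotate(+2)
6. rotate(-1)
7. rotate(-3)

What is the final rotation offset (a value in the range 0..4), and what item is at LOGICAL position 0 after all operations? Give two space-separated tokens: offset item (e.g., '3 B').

After op 1 (rotate(+3)): offset=3, physical=[A,B,C,D,E], logical=[D,E,A,B,C]
After op 2 (replace(1, 'n')): offset=3, physical=[A,B,C,D,n], logical=[D,n,A,B,C]
After op 3 (rotate(+2)): offset=0, physical=[A,B,C,D,n], logical=[A,B,C,D,n]
After op 4 (rotate(+3)): offset=3, physical=[A,B,C,D,n], logical=[D,n,A,B,C]
After op 5 (rotate(+2)): offset=0, physical=[A,B,C,D,n], logical=[A,B,C,D,n]
After op 6 (rotate(-1)): offset=4, physical=[A,B,C,D,n], logical=[n,A,B,C,D]
After op 7 (rotate(-3)): offset=1, physical=[A,B,C,D,n], logical=[B,C,D,n,A]

Answer: 1 B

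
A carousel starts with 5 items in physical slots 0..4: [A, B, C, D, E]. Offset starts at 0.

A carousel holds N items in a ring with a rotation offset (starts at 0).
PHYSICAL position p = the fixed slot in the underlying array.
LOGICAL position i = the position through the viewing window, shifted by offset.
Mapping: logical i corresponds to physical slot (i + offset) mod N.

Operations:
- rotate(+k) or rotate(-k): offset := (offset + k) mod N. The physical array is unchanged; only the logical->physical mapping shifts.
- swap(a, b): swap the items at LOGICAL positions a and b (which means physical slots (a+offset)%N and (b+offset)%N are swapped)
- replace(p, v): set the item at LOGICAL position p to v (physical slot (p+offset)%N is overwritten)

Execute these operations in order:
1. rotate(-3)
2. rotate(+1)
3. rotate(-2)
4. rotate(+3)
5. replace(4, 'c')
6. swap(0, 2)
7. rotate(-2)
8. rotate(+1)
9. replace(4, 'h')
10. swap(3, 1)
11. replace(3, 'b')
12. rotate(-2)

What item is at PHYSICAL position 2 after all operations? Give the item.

After op 1 (rotate(-3)): offset=2, physical=[A,B,C,D,E], logical=[C,D,E,A,B]
After op 2 (rotate(+1)): offset=3, physical=[A,B,C,D,E], logical=[D,E,A,B,C]
After op 3 (rotate(-2)): offset=1, physical=[A,B,C,D,E], logical=[B,C,D,E,A]
After op 4 (rotate(+3)): offset=4, physical=[A,B,C,D,E], logical=[E,A,B,C,D]
After op 5 (replace(4, 'c')): offset=4, physical=[A,B,C,c,E], logical=[E,A,B,C,c]
After op 6 (swap(0, 2)): offset=4, physical=[A,E,C,c,B], logical=[B,A,E,C,c]
After op 7 (rotate(-2)): offset=2, physical=[A,E,C,c,B], logical=[C,c,B,A,E]
After op 8 (rotate(+1)): offset=3, physical=[A,E,C,c,B], logical=[c,B,A,E,C]
After op 9 (replace(4, 'h')): offset=3, physical=[A,E,h,c,B], logical=[c,B,A,E,h]
After op 10 (swap(3, 1)): offset=3, physical=[A,B,h,c,E], logical=[c,E,A,B,h]
After op 11 (replace(3, 'b')): offset=3, physical=[A,b,h,c,E], logical=[c,E,A,b,h]
After op 12 (rotate(-2)): offset=1, physical=[A,b,h,c,E], logical=[b,h,c,E,A]

Answer: h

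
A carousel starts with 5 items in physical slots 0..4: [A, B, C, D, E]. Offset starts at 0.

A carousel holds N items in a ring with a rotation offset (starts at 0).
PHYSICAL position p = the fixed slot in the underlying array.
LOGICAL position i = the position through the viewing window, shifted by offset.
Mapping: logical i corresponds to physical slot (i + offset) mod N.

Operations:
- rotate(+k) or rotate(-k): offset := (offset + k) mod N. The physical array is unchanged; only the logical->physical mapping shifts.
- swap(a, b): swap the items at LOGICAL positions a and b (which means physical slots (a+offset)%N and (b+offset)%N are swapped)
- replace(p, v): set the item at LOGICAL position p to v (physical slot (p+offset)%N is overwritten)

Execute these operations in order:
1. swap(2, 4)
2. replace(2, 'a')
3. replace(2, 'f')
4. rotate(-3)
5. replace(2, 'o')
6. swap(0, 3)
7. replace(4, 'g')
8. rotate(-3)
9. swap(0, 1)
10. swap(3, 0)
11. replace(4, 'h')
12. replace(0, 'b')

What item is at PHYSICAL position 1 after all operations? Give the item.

After op 1 (swap(2, 4)): offset=0, physical=[A,B,E,D,C], logical=[A,B,E,D,C]
After op 2 (replace(2, 'a')): offset=0, physical=[A,B,a,D,C], logical=[A,B,a,D,C]
After op 3 (replace(2, 'f')): offset=0, physical=[A,B,f,D,C], logical=[A,B,f,D,C]
After op 4 (rotate(-3)): offset=2, physical=[A,B,f,D,C], logical=[f,D,C,A,B]
After op 5 (replace(2, 'o')): offset=2, physical=[A,B,f,D,o], logical=[f,D,o,A,B]
After op 6 (swap(0, 3)): offset=2, physical=[f,B,A,D,o], logical=[A,D,o,f,B]
After op 7 (replace(4, 'g')): offset=2, physical=[f,g,A,D,o], logical=[A,D,o,f,g]
After op 8 (rotate(-3)): offset=4, physical=[f,g,A,D,o], logical=[o,f,g,A,D]
After op 9 (swap(0, 1)): offset=4, physical=[o,g,A,D,f], logical=[f,o,g,A,D]
After op 10 (swap(3, 0)): offset=4, physical=[o,g,f,D,A], logical=[A,o,g,f,D]
After op 11 (replace(4, 'h')): offset=4, physical=[o,g,f,h,A], logical=[A,o,g,f,h]
After op 12 (replace(0, 'b')): offset=4, physical=[o,g,f,h,b], logical=[b,o,g,f,h]

Answer: g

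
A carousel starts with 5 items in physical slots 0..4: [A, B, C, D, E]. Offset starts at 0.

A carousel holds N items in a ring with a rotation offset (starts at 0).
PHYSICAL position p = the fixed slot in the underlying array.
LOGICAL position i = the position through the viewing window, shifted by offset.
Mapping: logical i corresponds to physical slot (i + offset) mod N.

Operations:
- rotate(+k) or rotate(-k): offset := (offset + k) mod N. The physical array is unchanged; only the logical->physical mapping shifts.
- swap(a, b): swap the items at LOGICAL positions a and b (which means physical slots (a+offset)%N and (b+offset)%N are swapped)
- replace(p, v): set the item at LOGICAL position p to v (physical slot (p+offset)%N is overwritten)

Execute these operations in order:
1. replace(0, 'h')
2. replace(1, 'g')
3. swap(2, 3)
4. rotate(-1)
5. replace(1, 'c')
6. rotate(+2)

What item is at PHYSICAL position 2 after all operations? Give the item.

Answer: D

Derivation:
After op 1 (replace(0, 'h')): offset=0, physical=[h,B,C,D,E], logical=[h,B,C,D,E]
After op 2 (replace(1, 'g')): offset=0, physical=[h,g,C,D,E], logical=[h,g,C,D,E]
After op 3 (swap(2, 3)): offset=0, physical=[h,g,D,C,E], logical=[h,g,D,C,E]
After op 4 (rotate(-1)): offset=4, physical=[h,g,D,C,E], logical=[E,h,g,D,C]
After op 5 (replace(1, 'c')): offset=4, physical=[c,g,D,C,E], logical=[E,c,g,D,C]
After op 6 (rotate(+2)): offset=1, physical=[c,g,D,C,E], logical=[g,D,C,E,c]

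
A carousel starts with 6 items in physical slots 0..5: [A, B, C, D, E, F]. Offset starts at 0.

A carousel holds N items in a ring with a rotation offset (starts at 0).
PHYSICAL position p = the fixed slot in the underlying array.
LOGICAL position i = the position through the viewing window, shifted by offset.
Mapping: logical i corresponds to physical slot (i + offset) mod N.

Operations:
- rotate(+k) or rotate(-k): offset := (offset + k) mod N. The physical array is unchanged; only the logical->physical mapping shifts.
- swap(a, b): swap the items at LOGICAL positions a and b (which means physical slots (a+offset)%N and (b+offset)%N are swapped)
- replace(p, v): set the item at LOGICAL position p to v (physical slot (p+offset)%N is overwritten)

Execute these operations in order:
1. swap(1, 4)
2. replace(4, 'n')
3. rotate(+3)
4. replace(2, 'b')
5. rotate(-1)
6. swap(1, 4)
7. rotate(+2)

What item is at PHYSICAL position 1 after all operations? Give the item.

Answer: E

Derivation:
After op 1 (swap(1, 4)): offset=0, physical=[A,E,C,D,B,F], logical=[A,E,C,D,B,F]
After op 2 (replace(4, 'n')): offset=0, physical=[A,E,C,D,n,F], logical=[A,E,C,D,n,F]
After op 3 (rotate(+3)): offset=3, physical=[A,E,C,D,n,F], logical=[D,n,F,A,E,C]
After op 4 (replace(2, 'b')): offset=3, physical=[A,E,C,D,n,b], logical=[D,n,b,A,E,C]
After op 5 (rotate(-1)): offset=2, physical=[A,E,C,D,n,b], logical=[C,D,n,b,A,E]
After op 6 (swap(1, 4)): offset=2, physical=[D,E,C,A,n,b], logical=[C,A,n,b,D,E]
After op 7 (rotate(+2)): offset=4, physical=[D,E,C,A,n,b], logical=[n,b,D,E,C,A]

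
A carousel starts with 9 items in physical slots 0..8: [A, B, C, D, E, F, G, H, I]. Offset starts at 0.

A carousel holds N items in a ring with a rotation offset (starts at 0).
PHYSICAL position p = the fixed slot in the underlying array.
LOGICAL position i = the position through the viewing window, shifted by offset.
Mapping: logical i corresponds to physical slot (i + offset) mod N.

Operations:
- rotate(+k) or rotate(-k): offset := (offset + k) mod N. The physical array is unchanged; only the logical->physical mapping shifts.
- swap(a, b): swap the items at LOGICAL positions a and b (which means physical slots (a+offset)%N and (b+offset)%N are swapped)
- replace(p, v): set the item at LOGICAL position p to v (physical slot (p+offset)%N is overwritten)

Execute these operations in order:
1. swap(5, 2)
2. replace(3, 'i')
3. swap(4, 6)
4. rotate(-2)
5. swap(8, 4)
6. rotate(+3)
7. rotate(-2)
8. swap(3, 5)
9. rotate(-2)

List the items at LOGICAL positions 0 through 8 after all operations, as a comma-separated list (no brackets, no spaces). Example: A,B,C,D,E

Answer: F,H,I,A,B,G,i,E,C

Derivation:
After op 1 (swap(5, 2)): offset=0, physical=[A,B,F,D,E,C,G,H,I], logical=[A,B,F,D,E,C,G,H,I]
After op 2 (replace(3, 'i')): offset=0, physical=[A,B,F,i,E,C,G,H,I], logical=[A,B,F,i,E,C,G,H,I]
After op 3 (swap(4, 6)): offset=0, physical=[A,B,F,i,G,C,E,H,I], logical=[A,B,F,i,G,C,E,H,I]
After op 4 (rotate(-2)): offset=7, physical=[A,B,F,i,G,C,E,H,I], logical=[H,I,A,B,F,i,G,C,E]
After op 5 (swap(8, 4)): offset=7, physical=[A,B,E,i,G,C,F,H,I], logical=[H,I,A,B,E,i,G,C,F]
After op 6 (rotate(+3)): offset=1, physical=[A,B,E,i,G,C,F,H,I], logical=[B,E,i,G,C,F,H,I,A]
After op 7 (rotate(-2)): offset=8, physical=[A,B,E,i,G,C,F,H,I], logical=[I,A,B,E,i,G,C,F,H]
After op 8 (swap(3, 5)): offset=8, physical=[A,B,G,i,E,C,F,H,I], logical=[I,A,B,G,i,E,C,F,H]
After op 9 (rotate(-2)): offset=6, physical=[A,B,G,i,E,C,F,H,I], logical=[F,H,I,A,B,G,i,E,C]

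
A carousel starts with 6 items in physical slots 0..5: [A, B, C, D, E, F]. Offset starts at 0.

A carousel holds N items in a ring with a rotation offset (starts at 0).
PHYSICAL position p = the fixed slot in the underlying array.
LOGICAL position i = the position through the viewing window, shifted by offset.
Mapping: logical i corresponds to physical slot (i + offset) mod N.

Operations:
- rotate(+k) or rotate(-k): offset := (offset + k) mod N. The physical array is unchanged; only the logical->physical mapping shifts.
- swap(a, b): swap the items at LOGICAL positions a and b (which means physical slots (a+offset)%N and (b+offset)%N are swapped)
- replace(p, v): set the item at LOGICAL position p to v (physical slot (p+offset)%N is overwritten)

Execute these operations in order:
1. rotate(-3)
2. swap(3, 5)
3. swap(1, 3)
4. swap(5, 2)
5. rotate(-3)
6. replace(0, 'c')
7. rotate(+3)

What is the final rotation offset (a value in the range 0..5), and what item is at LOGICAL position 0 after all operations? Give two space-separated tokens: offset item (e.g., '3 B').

Answer: 3 D

Derivation:
After op 1 (rotate(-3)): offset=3, physical=[A,B,C,D,E,F], logical=[D,E,F,A,B,C]
After op 2 (swap(3, 5)): offset=3, physical=[C,B,A,D,E,F], logical=[D,E,F,C,B,A]
After op 3 (swap(1, 3)): offset=3, physical=[E,B,A,D,C,F], logical=[D,C,F,E,B,A]
After op 4 (swap(5, 2)): offset=3, physical=[E,B,F,D,C,A], logical=[D,C,A,E,B,F]
After op 5 (rotate(-3)): offset=0, physical=[E,B,F,D,C,A], logical=[E,B,F,D,C,A]
After op 6 (replace(0, 'c')): offset=0, physical=[c,B,F,D,C,A], logical=[c,B,F,D,C,A]
After op 7 (rotate(+3)): offset=3, physical=[c,B,F,D,C,A], logical=[D,C,A,c,B,F]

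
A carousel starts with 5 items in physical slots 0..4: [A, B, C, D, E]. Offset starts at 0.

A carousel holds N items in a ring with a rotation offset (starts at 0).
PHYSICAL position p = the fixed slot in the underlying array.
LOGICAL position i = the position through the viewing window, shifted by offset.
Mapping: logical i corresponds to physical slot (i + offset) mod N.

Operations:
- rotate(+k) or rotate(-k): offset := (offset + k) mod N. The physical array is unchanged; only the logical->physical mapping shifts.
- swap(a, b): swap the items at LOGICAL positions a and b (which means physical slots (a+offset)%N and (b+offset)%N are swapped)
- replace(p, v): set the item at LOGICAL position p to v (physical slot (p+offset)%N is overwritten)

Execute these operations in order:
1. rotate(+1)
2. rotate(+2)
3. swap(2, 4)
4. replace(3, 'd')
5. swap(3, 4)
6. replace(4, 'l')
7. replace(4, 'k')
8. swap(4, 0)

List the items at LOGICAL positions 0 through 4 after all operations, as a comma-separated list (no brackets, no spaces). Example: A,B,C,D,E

After op 1 (rotate(+1)): offset=1, physical=[A,B,C,D,E], logical=[B,C,D,E,A]
After op 2 (rotate(+2)): offset=3, physical=[A,B,C,D,E], logical=[D,E,A,B,C]
After op 3 (swap(2, 4)): offset=3, physical=[C,B,A,D,E], logical=[D,E,C,B,A]
After op 4 (replace(3, 'd')): offset=3, physical=[C,d,A,D,E], logical=[D,E,C,d,A]
After op 5 (swap(3, 4)): offset=3, physical=[C,A,d,D,E], logical=[D,E,C,A,d]
After op 6 (replace(4, 'l')): offset=3, physical=[C,A,l,D,E], logical=[D,E,C,A,l]
After op 7 (replace(4, 'k')): offset=3, physical=[C,A,k,D,E], logical=[D,E,C,A,k]
After op 8 (swap(4, 0)): offset=3, physical=[C,A,D,k,E], logical=[k,E,C,A,D]

Answer: k,E,C,A,D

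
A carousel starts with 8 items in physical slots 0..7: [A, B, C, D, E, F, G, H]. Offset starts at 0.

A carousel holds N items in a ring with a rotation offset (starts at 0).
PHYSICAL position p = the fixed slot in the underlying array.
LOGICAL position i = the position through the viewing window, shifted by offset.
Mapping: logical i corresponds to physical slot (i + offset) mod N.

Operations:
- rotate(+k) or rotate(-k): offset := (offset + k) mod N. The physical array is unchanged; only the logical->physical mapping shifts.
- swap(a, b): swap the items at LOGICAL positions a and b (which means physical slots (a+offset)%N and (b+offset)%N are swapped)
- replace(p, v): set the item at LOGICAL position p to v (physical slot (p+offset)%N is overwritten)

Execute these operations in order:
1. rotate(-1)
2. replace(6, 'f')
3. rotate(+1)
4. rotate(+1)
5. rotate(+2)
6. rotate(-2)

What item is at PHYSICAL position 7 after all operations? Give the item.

After op 1 (rotate(-1)): offset=7, physical=[A,B,C,D,E,F,G,H], logical=[H,A,B,C,D,E,F,G]
After op 2 (replace(6, 'f')): offset=7, physical=[A,B,C,D,E,f,G,H], logical=[H,A,B,C,D,E,f,G]
After op 3 (rotate(+1)): offset=0, physical=[A,B,C,D,E,f,G,H], logical=[A,B,C,D,E,f,G,H]
After op 4 (rotate(+1)): offset=1, physical=[A,B,C,D,E,f,G,H], logical=[B,C,D,E,f,G,H,A]
After op 5 (rotate(+2)): offset=3, physical=[A,B,C,D,E,f,G,H], logical=[D,E,f,G,H,A,B,C]
After op 6 (rotate(-2)): offset=1, physical=[A,B,C,D,E,f,G,H], logical=[B,C,D,E,f,G,H,A]

Answer: H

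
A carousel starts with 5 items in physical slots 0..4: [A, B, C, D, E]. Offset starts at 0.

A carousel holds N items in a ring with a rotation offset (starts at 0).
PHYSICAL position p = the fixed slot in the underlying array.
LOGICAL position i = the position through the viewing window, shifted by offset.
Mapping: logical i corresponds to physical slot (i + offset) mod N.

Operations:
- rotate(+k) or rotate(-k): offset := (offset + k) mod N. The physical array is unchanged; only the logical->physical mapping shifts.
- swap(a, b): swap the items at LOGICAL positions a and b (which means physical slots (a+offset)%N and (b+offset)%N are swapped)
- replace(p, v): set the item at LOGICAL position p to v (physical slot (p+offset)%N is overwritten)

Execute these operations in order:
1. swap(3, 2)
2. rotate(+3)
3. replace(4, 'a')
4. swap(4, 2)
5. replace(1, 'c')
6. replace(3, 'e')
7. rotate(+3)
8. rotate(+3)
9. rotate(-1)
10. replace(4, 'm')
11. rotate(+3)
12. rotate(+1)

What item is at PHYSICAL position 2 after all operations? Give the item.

Answer: m

Derivation:
After op 1 (swap(3, 2)): offset=0, physical=[A,B,D,C,E], logical=[A,B,D,C,E]
After op 2 (rotate(+3)): offset=3, physical=[A,B,D,C,E], logical=[C,E,A,B,D]
After op 3 (replace(4, 'a')): offset=3, physical=[A,B,a,C,E], logical=[C,E,A,B,a]
After op 4 (swap(4, 2)): offset=3, physical=[a,B,A,C,E], logical=[C,E,a,B,A]
After op 5 (replace(1, 'c')): offset=3, physical=[a,B,A,C,c], logical=[C,c,a,B,A]
After op 6 (replace(3, 'e')): offset=3, physical=[a,e,A,C,c], logical=[C,c,a,e,A]
After op 7 (rotate(+3)): offset=1, physical=[a,e,A,C,c], logical=[e,A,C,c,a]
After op 8 (rotate(+3)): offset=4, physical=[a,e,A,C,c], logical=[c,a,e,A,C]
After op 9 (rotate(-1)): offset=3, physical=[a,e,A,C,c], logical=[C,c,a,e,A]
After op 10 (replace(4, 'm')): offset=3, physical=[a,e,m,C,c], logical=[C,c,a,e,m]
After op 11 (rotate(+3)): offset=1, physical=[a,e,m,C,c], logical=[e,m,C,c,a]
After op 12 (rotate(+1)): offset=2, physical=[a,e,m,C,c], logical=[m,C,c,a,e]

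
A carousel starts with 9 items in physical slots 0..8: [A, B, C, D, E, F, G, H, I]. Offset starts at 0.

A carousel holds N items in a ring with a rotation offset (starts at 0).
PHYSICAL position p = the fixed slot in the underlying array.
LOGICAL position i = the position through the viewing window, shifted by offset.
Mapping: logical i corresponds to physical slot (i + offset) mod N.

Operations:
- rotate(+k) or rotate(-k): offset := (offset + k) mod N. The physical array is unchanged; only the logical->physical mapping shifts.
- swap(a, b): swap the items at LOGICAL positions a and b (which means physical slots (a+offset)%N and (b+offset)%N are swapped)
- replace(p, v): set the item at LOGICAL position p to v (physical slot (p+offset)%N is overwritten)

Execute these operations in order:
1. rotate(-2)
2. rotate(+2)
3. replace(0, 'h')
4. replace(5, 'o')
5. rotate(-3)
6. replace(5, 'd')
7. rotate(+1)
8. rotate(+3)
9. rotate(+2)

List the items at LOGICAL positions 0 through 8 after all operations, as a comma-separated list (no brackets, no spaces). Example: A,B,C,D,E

After op 1 (rotate(-2)): offset=7, physical=[A,B,C,D,E,F,G,H,I], logical=[H,I,A,B,C,D,E,F,G]
After op 2 (rotate(+2)): offset=0, physical=[A,B,C,D,E,F,G,H,I], logical=[A,B,C,D,E,F,G,H,I]
After op 3 (replace(0, 'h')): offset=0, physical=[h,B,C,D,E,F,G,H,I], logical=[h,B,C,D,E,F,G,H,I]
After op 4 (replace(5, 'o')): offset=0, physical=[h,B,C,D,E,o,G,H,I], logical=[h,B,C,D,E,o,G,H,I]
After op 5 (rotate(-3)): offset=6, physical=[h,B,C,D,E,o,G,H,I], logical=[G,H,I,h,B,C,D,E,o]
After op 6 (replace(5, 'd')): offset=6, physical=[h,B,d,D,E,o,G,H,I], logical=[G,H,I,h,B,d,D,E,o]
After op 7 (rotate(+1)): offset=7, physical=[h,B,d,D,E,o,G,H,I], logical=[H,I,h,B,d,D,E,o,G]
After op 8 (rotate(+3)): offset=1, physical=[h,B,d,D,E,o,G,H,I], logical=[B,d,D,E,o,G,H,I,h]
After op 9 (rotate(+2)): offset=3, physical=[h,B,d,D,E,o,G,H,I], logical=[D,E,o,G,H,I,h,B,d]

Answer: D,E,o,G,H,I,h,B,d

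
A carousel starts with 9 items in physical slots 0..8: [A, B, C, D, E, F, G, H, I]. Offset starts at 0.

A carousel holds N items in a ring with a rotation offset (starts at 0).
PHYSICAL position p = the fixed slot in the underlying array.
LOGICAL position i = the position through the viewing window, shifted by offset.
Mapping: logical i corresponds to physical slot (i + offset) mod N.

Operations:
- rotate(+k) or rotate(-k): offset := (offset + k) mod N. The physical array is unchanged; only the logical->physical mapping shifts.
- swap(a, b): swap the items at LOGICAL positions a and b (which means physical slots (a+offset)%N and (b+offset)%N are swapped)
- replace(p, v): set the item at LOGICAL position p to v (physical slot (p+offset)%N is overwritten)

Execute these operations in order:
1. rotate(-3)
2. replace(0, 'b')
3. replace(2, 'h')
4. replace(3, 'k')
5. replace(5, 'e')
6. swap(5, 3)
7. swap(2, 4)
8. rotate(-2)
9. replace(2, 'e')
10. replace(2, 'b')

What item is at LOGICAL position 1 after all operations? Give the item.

After op 1 (rotate(-3)): offset=6, physical=[A,B,C,D,E,F,G,H,I], logical=[G,H,I,A,B,C,D,E,F]
After op 2 (replace(0, 'b')): offset=6, physical=[A,B,C,D,E,F,b,H,I], logical=[b,H,I,A,B,C,D,E,F]
After op 3 (replace(2, 'h')): offset=6, physical=[A,B,C,D,E,F,b,H,h], logical=[b,H,h,A,B,C,D,E,F]
After op 4 (replace(3, 'k')): offset=6, physical=[k,B,C,D,E,F,b,H,h], logical=[b,H,h,k,B,C,D,E,F]
After op 5 (replace(5, 'e')): offset=6, physical=[k,B,e,D,E,F,b,H,h], logical=[b,H,h,k,B,e,D,E,F]
After op 6 (swap(5, 3)): offset=6, physical=[e,B,k,D,E,F,b,H,h], logical=[b,H,h,e,B,k,D,E,F]
After op 7 (swap(2, 4)): offset=6, physical=[e,h,k,D,E,F,b,H,B], logical=[b,H,B,e,h,k,D,E,F]
After op 8 (rotate(-2)): offset=4, physical=[e,h,k,D,E,F,b,H,B], logical=[E,F,b,H,B,e,h,k,D]
After op 9 (replace(2, 'e')): offset=4, physical=[e,h,k,D,E,F,e,H,B], logical=[E,F,e,H,B,e,h,k,D]
After op 10 (replace(2, 'b')): offset=4, physical=[e,h,k,D,E,F,b,H,B], logical=[E,F,b,H,B,e,h,k,D]

Answer: F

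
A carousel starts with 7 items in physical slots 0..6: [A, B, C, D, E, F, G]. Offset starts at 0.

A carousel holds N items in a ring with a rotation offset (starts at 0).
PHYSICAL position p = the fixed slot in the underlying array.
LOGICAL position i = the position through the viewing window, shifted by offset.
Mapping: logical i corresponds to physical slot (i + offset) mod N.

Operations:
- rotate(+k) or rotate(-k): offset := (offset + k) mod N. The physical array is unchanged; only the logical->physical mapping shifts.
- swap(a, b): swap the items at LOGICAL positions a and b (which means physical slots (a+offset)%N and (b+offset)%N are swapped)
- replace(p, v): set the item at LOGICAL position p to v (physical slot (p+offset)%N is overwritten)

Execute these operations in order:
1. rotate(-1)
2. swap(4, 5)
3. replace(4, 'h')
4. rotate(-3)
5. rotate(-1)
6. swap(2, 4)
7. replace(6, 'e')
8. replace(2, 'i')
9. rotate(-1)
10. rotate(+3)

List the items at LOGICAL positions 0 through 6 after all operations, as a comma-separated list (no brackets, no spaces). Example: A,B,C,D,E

Answer: i,F,D,A,e,C,h

Derivation:
After op 1 (rotate(-1)): offset=6, physical=[A,B,C,D,E,F,G], logical=[G,A,B,C,D,E,F]
After op 2 (swap(4, 5)): offset=6, physical=[A,B,C,E,D,F,G], logical=[G,A,B,C,E,D,F]
After op 3 (replace(4, 'h')): offset=6, physical=[A,B,C,h,D,F,G], logical=[G,A,B,C,h,D,F]
After op 4 (rotate(-3)): offset=3, physical=[A,B,C,h,D,F,G], logical=[h,D,F,G,A,B,C]
After op 5 (rotate(-1)): offset=2, physical=[A,B,C,h,D,F,G], logical=[C,h,D,F,G,A,B]
After op 6 (swap(2, 4)): offset=2, physical=[A,B,C,h,G,F,D], logical=[C,h,G,F,D,A,B]
After op 7 (replace(6, 'e')): offset=2, physical=[A,e,C,h,G,F,D], logical=[C,h,G,F,D,A,e]
After op 8 (replace(2, 'i')): offset=2, physical=[A,e,C,h,i,F,D], logical=[C,h,i,F,D,A,e]
After op 9 (rotate(-1)): offset=1, physical=[A,e,C,h,i,F,D], logical=[e,C,h,i,F,D,A]
After op 10 (rotate(+3)): offset=4, physical=[A,e,C,h,i,F,D], logical=[i,F,D,A,e,C,h]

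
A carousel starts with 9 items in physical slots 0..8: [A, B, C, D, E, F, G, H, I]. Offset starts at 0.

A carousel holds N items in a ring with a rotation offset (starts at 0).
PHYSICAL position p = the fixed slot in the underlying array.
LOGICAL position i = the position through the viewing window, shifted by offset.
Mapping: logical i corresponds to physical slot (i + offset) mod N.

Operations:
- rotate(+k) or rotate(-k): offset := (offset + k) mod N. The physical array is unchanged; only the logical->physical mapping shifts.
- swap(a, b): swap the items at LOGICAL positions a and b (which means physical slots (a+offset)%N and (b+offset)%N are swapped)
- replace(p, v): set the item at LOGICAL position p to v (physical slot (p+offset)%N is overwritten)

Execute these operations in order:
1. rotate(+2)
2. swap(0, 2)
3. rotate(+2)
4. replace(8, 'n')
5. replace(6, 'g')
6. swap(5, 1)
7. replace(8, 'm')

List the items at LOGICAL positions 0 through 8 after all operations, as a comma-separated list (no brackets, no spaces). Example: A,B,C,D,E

Answer: C,A,G,H,I,F,g,E,m

Derivation:
After op 1 (rotate(+2)): offset=2, physical=[A,B,C,D,E,F,G,H,I], logical=[C,D,E,F,G,H,I,A,B]
After op 2 (swap(0, 2)): offset=2, physical=[A,B,E,D,C,F,G,H,I], logical=[E,D,C,F,G,H,I,A,B]
After op 3 (rotate(+2)): offset=4, physical=[A,B,E,D,C,F,G,H,I], logical=[C,F,G,H,I,A,B,E,D]
After op 4 (replace(8, 'n')): offset=4, physical=[A,B,E,n,C,F,G,H,I], logical=[C,F,G,H,I,A,B,E,n]
After op 5 (replace(6, 'g')): offset=4, physical=[A,g,E,n,C,F,G,H,I], logical=[C,F,G,H,I,A,g,E,n]
After op 6 (swap(5, 1)): offset=4, physical=[F,g,E,n,C,A,G,H,I], logical=[C,A,G,H,I,F,g,E,n]
After op 7 (replace(8, 'm')): offset=4, physical=[F,g,E,m,C,A,G,H,I], logical=[C,A,G,H,I,F,g,E,m]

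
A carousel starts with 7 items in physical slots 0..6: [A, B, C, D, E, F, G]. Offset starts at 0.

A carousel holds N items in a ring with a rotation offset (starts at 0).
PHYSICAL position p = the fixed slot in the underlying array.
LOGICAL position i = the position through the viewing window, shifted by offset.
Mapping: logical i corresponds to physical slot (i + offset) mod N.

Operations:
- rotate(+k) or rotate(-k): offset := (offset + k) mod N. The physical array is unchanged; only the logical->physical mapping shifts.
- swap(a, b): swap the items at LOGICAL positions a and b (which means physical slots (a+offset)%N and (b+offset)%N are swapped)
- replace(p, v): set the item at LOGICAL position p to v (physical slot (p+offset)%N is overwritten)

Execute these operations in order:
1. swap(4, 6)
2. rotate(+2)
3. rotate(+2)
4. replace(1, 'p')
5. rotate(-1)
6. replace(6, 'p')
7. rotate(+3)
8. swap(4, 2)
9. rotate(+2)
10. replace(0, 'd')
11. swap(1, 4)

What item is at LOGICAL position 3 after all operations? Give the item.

Answer: G

Derivation:
After op 1 (swap(4, 6)): offset=0, physical=[A,B,C,D,G,F,E], logical=[A,B,C,D,G,F,E]
After op 2 (rotate(+2)): offset=2, physical=[A,B,C,D,G,F,E], logical=[C,D,G,F,E,A,B]
After op 3 (rotate(+2)): offset=4, physical=[A,B,C,D,G,F,E], logical=[G,F,E,A,B,C,D]
After op 4 (replace(1, 'p')): offset=4, physical=[A,B,C,D,G,p,E], logical=[G,p,E,A,B,C,D]
After op 5 (rotate(-1)): offset=3, physical=[A,B,C,D,G,p,E], logical=[D,G,p,E,A,B,C]
After op 6 (replace(6, 'p')): offset=3, physical=[A,B,p,D,G,p,E], logical=[D,G,p,E,A,B,p]
After op 7 (rotate(+3)): offset=6, physical=[A,B,p,D,G,p,E], logical=[E,A,B,p,D,G,p]
After op 8 (swap(4, 2)): offset=6, physical=[A,D,p,B,G,p,E], logical=[E,A,D,p,B,G,p]
After op 9 (rotate(+2)): offset=1, physical=[A,D,p,B,G,p,E], logical=[D,p,B,G,p,E,A]
After op 10 (replace(0, 'd')): offset=1, physical=[A,d,p,B,G,p,E], logical=[d,p,B,G,p,E,A]
After op 11 (swap(1, 4)): offset=1, physical=[A,d,p,B,G,p,E], logical=[d,p,B,G,p,E,A]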